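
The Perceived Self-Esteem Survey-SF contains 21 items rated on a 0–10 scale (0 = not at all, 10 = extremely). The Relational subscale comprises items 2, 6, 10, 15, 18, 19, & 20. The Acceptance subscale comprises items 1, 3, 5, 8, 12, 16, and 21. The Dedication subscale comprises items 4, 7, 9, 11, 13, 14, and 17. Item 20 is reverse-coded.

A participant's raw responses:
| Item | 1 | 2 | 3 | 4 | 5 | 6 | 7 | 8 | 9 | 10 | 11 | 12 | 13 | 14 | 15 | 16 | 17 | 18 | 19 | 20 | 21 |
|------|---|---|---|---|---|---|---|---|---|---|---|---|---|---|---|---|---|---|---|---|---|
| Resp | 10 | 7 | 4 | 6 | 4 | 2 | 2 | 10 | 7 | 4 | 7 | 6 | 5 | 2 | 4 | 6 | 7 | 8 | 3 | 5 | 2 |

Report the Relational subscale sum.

33

Relational items: 2, 6, 10, 15, 18, 19, 20.
Of these, item 20 is reverse-coded; on a 0–10 scale, reversed = 10 − raw.
  item 2: 7
  item 6: 2
  item 10: 4
  item 15: 4
  item 18: 8
  item 19: 3
  item 20: 10 − 5 = 5
Sum = 7 + 2 + 4 + 4 + 8 + 3 + 5 = 33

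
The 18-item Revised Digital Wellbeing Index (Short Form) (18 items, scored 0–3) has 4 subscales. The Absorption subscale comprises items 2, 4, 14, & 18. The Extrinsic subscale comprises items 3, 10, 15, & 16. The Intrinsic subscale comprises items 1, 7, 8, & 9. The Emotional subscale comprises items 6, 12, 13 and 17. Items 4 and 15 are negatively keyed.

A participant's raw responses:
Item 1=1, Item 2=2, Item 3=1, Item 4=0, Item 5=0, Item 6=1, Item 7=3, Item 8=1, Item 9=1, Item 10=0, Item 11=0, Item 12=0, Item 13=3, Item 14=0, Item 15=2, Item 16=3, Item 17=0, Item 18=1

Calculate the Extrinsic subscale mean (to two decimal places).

1.25

Extrinsic items: 3, 10, 15, 16.
Of these, item 15 is negatively keyed; reverse-coded value = 3 − response.
  item 3: 1
  item 10: 0
  item 15: 3 − 2 = 1
  item 16: 3
Sum = 1 + 0 + 1 + 3 = 5
Mean = 5 / 4 = 1.25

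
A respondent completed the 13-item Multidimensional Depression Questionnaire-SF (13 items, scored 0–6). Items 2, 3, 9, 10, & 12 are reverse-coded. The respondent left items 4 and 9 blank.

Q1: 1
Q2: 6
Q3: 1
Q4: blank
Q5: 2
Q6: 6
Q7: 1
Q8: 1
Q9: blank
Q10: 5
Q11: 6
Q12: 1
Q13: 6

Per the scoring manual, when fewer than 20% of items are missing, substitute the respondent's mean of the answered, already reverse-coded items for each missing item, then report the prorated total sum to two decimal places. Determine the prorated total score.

Reverse-coded (reverse-coded value = 6 − response):
  item 2: 6 − 6 = 0
  item 3: 6 − 1 = 5
  item 10: 6 − 5 = 1
  item 12: 6 − 1 = 5
Completed scored items (11 of 13): 1, 0, 5, 2, 6, 1, 1, 1, 6, 5, 6; sum = 34.
Person mean = 34 / 11 ≈ 3.0909
Prorated total = (34 / 11) × 13 = 40.18 (to 2 dp)

40.18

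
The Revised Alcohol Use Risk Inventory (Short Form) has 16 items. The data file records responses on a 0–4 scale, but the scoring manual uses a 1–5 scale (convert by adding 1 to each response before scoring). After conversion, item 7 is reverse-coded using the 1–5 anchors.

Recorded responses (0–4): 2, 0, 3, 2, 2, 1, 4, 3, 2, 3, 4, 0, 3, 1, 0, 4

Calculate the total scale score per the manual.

Convert to 1–5: 3, 1, 4, 3, 3, 2, 5, 4, 3, 4, 5, 1, 4, 2, 1, 5
Reverse-coded (reverse-coded value = 6 − response):
  item 7: 6 − 5 = 1
Scored: 3, 1, 4, 3, 3, 2, 1, 4, 3, 4, 5, 1, 4, 2, 1, 5
Total = 46

46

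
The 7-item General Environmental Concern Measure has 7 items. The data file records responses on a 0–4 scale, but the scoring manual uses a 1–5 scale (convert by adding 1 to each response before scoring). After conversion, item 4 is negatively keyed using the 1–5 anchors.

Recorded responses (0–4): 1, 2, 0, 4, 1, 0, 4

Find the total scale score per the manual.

Convert to 1–5: 2, 3, 1, 5, 2, 1, 5
Reverse-coded (reversed = (1+5) − raw = 6 − raw):
  item 4: 6 − 5 = 1
Scored: 2, 3, 1, 1, 2, 1, 5
Total = 15

15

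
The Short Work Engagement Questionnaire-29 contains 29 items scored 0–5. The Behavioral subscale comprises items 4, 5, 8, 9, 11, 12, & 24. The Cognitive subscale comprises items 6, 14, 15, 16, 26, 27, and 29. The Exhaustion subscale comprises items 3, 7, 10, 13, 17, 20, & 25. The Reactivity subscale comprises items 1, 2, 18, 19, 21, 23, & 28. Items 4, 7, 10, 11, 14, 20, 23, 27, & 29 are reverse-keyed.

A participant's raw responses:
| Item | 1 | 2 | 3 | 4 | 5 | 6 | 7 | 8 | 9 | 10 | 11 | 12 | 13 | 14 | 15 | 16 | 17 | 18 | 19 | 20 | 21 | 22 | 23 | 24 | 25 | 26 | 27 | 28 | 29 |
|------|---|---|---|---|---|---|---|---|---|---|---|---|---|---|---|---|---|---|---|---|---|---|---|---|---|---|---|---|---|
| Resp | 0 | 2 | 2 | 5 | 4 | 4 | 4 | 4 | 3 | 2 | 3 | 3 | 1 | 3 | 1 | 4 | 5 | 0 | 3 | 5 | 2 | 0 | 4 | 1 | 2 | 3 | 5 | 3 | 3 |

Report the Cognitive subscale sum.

16

Cognitive items: 6, 14, 15, 16, 26, 27, 29.
Of these, items 14, 27, & 29 are reverse-keyed; reverse-coded value = 5 − response.
  item 6: 4
  item 14: 5 − 3 = 2
  item 15: 1
  item 16: 4
  item 26: 3
  item 27: 5 − 5 = 0
  item 29: 5 − 3 = 2
Sum = 4 + 2 + 1 + 4 + 3 + 0 + 2 = 16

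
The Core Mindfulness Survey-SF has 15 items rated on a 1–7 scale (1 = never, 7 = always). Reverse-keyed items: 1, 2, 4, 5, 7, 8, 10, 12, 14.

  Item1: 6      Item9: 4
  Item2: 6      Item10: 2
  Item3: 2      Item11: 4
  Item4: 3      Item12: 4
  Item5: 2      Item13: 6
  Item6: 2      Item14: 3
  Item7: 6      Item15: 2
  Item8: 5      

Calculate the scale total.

Reversing items 1, 2, 4, 5, 7, 8, 10, 12, & 14 with 8 − raw:
Total = (8−6) + (8−6) + 2 + (8−3) + (8−2) + 2 + (8−6) + (8−5) + 4 + (8−2) + 4 + (8−4) + 6 + (8−3) + 2
      = 2 + 2 + 2 + 5 + 6 + 2 + 2 + 3 + 4 + 6 + 4 + 4 + 6 + 5 + 2 = 55

55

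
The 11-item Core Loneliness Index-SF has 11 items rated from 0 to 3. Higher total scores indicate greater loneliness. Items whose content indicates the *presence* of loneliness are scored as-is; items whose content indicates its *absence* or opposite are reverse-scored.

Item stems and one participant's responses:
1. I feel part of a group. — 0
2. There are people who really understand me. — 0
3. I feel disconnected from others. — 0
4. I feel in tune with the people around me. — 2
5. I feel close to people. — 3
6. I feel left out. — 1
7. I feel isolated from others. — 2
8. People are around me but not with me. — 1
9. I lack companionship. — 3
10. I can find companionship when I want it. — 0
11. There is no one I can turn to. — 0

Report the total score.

Items 1, 2, 4, 5, 10 describe the absence/opposite of loneliness → reverse-score.
reverse-coded value = 3 − response.
  item 1: 3 − 0 = 3
  item 2: 3 − 0 = 3
  item 3: 0
  item 4: 3 − 2 = 1
  item 5: 3 − 3 = 0
  item 6: 1
  item 7: 2
  item 8: 1
  item 9: 3
  item 10: 3 − 0 = 3
  item 11: 0
Total = 3 + 3 + 0 + 1 + 0 + 1 + 2 + 1 + 3 + 3 + 0 = 17

17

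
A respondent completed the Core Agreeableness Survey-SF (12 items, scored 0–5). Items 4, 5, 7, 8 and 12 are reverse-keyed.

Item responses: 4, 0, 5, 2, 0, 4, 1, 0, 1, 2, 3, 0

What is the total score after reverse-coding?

41

Raw sum = 22. Reverse-keyed items: 4, 5, 7, 8, 12; their raw sum = 3.
Each reversal replaces raw with 5 − raw, changing the total by 5 − 2·raw per item.
Total = 22 + 5·5 − 2·3 = 22 + 25 − 6 = 41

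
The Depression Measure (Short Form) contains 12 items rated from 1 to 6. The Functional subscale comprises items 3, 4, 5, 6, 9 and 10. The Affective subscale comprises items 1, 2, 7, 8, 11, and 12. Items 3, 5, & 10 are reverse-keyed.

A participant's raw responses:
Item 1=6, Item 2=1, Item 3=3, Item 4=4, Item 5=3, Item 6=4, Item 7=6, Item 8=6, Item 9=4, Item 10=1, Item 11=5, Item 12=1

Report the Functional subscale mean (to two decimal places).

4.33

Functional items: 3, 4, 5, 6, 9, 10.
Of these, items 3, 5, and 10 are reverse-keyed; reversed = (1+6) − raw = 7 − raw.
  item 3: 7 − 3 = 4
  item 4: 4
  item 5: 7 − 3 = 4
  item 6: 4
  item 9: 4
  item 10: 7 − 1 = 6
Sum = 4 + 4 + 4 + 4 + 4 + 6 = 26
Mean = 26 / 6 = 4.33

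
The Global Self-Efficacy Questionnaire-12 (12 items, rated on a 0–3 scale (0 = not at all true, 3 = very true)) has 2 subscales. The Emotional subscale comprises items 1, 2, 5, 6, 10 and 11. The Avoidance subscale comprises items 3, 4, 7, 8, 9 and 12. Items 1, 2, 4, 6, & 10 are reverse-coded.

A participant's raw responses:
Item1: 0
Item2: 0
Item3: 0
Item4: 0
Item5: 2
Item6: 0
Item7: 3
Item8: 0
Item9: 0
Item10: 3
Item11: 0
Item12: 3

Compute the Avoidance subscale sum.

Avoidance items: 3, 4, 7, 8, 9, 12.
Of these, item 4 is reverse-coded; reversed = (0+3) − raw = 3 − raw.
  item 3: 0
  item 4: 3 − 0 = 3
  item 7: 3
  item 8: 0
  item 9: 0
  item 12: 3
Sum = 0 + 3 + 3 + 0 + 0 + 3 = 9

9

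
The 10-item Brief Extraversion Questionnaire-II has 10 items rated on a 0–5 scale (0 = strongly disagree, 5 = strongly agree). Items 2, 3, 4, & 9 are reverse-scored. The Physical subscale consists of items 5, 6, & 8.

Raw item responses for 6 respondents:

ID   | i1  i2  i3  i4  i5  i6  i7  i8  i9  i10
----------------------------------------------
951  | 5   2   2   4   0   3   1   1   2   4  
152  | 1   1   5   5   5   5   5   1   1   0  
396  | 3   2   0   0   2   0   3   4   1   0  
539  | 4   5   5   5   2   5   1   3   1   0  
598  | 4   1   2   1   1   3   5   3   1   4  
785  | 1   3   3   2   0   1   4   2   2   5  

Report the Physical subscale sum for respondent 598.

7

Respondent 598 raw: 4, 1, 2, 1, 1, 3, 5, 3, 1, 4.
Physical items: 5, 6, 8.
Reverse-coded (reversed = (0+5) − raw = 5 − raw):
  item 5: 1
  item 6: 3
  item 8: 3
Sum = 1 + 3 + 3 = 7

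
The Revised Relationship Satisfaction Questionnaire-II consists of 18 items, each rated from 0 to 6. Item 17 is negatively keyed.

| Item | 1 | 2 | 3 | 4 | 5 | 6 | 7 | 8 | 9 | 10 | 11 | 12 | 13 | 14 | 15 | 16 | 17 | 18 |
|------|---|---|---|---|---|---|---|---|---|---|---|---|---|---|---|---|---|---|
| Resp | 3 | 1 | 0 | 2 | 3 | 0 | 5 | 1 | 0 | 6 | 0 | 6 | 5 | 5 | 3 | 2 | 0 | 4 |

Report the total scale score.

52

Reversing item 17 with 6 − raw:
Total = 3 + 1 + 0 + 2 + 3 + 0 + 5 + 1 + 0 + 6 + 0 + 6 + 5 + 5 + 3 + 2 + (6−0) + 4
      = 3 + 1 + 0 + 2 + 3 + 0 + 5 + 1 + 0 + 6 + 0 + 6 + 5 + 5 + 3 + 2 + 6 + 4 = 52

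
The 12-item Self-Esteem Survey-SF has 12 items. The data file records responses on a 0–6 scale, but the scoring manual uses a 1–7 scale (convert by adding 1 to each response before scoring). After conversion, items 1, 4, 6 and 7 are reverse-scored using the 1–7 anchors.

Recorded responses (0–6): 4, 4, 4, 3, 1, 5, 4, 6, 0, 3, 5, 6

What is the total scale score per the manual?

49

Convert to 1–7: 5, 5, 5, 4, 2, 6, 5, 7, 1, 4, 6, 7
Reverse-coded (on a 1–7 scale, reversed = 8 − raw):
  item 1: 8 − 5 = 3
  item 4: 8 − 4 = 4
  item 6: 8 − 6 = 2
  item 7: 8 − 5 = 3
Scored: 3, 5, 5, 4, 2, 2, 3, 7, 1, 4, 6, 7
Total = 49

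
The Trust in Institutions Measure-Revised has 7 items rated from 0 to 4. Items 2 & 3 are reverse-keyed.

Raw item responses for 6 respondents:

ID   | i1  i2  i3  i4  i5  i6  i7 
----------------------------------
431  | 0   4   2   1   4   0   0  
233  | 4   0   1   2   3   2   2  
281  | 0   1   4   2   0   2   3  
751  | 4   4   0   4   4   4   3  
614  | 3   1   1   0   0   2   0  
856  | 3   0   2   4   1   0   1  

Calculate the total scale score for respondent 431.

Respondent 431 raw: 0, 4, 2, 1, 4, 0, 0.
Reverse-coded (reversed = (0+4) − raw = 4 − raw):
  item 1: 0
  item 2: 4 − 4 = 0
  item 3: 4 − 2 = 2
  item 4: 1
  item 5: 4
  item 6: 0
  item 7: 0
Sum = 0 + 0 + 2 + 1 + 4 + 0 + 0 = 7

7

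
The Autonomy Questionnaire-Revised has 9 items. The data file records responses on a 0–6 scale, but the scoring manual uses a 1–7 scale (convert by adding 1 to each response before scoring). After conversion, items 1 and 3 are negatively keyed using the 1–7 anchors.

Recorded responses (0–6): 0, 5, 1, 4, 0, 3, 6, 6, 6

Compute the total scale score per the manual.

Convert to 1–7: 1, 6, 2, 5, 1, 4, 7, 7, 7
Reverse-coded (reverse-coded value = 8 − response):
  item 1: 8 − 1 = 7
  item 3: 8 − 2 = 6
Scored: 7, 6, 6, 5, 1, 4, 7, 7, 7
Total = 50

50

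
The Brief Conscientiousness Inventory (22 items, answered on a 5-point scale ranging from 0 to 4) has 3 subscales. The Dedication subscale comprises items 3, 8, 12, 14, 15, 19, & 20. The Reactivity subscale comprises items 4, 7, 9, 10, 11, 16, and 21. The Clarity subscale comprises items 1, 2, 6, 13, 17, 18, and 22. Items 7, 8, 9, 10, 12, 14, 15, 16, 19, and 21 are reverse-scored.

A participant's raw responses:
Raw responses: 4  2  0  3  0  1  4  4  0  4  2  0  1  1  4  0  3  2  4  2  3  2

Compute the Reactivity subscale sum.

Reactivity items: 4, 7, 9, 10, 11, 16, 21.
Of these, items 7, 9, 10, 16, and 21 are reverse-scored; on a 0–4 scale, reversed = 4 − raw.
  item 4: 3
  item 7: 4 − 4 = 0
  item 9: 4 − 0 = 4
  item 10: 4 − 4 = 0
  item 11: 2
  item 16: 4 − 0 = 4
  item 21: 4 − 3 = 1
Sum = 3 + 0 + 4 + 0 + 2 + 4 + 1 = 14

14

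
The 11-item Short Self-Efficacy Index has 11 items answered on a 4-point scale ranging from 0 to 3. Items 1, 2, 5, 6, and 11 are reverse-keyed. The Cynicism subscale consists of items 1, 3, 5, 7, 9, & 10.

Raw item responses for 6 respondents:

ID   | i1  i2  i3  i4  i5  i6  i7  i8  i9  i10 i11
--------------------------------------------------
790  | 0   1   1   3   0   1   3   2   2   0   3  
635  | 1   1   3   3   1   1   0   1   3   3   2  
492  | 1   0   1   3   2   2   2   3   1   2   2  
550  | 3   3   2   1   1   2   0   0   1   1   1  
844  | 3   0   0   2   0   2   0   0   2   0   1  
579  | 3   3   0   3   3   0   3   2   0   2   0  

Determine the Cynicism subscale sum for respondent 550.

Respondent 550 raw: 3, 3, 2, 1, 1, 2, 0, 0, 1, 1, 1.
Cynicism items: 1, 3, 5, 7, 9, 10.
Reverse-coded (reverse-coded value = 3 − response):
  item 1: 3 − 3 = 0
  item 3: 2
  item 5: 3 − 1 = 2
  item 7: 0
  item 9: 1
  item 10: 1
Sum = 0 + 2 + 2 + 0 + 1 + 1 = 6

6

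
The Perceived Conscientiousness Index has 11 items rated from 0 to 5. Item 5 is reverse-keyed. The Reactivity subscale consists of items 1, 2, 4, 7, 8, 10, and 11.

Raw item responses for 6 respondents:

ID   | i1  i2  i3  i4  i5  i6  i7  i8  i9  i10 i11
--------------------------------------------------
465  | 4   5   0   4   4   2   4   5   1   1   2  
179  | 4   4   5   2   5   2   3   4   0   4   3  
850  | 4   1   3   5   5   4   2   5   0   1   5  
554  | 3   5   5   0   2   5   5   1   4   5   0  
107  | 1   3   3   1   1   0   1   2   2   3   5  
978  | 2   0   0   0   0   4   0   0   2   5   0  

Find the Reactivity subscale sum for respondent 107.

16

Respondent 107 raw: 1, 3, 3, 1, 1, 0, 1, 2, 2, 3, 5.
Reactivity items: 1, 2, 4, 7, 8, 10, 11.
Reverse-coded (reverse-coded value = 5 − response):
  item 1: 1
  item 2: 3
  item 4: 1
  item 7: 1
  item 8: 2
  item 10: 3
  item 11: 5
Sum = 1 + 3 + 1 + 1 + 2 + 3 + 5 = 16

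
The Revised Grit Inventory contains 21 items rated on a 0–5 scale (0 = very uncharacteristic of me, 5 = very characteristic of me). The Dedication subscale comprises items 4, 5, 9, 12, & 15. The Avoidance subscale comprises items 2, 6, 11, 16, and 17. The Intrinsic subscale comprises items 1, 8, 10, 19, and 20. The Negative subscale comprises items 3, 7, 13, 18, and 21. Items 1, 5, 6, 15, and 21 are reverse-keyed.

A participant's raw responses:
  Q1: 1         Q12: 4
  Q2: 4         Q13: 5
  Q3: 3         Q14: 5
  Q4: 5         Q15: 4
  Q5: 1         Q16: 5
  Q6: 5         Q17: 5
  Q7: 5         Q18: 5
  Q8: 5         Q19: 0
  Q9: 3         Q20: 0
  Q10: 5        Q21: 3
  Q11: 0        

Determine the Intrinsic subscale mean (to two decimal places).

2.80

Intrinsic items: 1, 8, 10, 19, 20.
Of these, item 1 is reverse-keyed; reverse-coded value = 5 − response.
  item 1: 5 − 1 = 4
  item 8: 5
  item 10: 5
  item 19: 0
  item 20: 0
Sum = 4 + 5 + 5 + 0 + 0 = 14
Mean = 14 / 5 = 2.80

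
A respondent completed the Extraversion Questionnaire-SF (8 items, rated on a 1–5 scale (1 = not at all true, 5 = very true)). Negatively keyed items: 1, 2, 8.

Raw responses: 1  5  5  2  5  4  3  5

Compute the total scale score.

Raw sum = 30. Negatively keyed items: 1, 2, 8; their raw sum = 11.
Each reversal replaces raw with 6 − raw, changing the total by 6 − 2·raw per item.
Total = 30 + 3·6 − 2·11 = 30 + 18 − 22 = 26

26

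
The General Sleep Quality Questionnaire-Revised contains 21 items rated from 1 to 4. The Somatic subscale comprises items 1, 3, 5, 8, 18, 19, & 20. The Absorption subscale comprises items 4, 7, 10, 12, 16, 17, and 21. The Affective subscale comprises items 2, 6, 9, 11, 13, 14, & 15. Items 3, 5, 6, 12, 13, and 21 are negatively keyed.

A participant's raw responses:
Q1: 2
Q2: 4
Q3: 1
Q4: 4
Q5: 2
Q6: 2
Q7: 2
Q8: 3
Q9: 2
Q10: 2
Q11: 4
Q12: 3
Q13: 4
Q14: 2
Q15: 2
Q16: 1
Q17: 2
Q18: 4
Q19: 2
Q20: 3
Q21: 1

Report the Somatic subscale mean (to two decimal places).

3.00

Somatic items: 1, 3, 5, 8, 18, 19, 20.
Of these, items 3 & 5 are negatively keyed; on a 1–4 scale, reversed = 5 − raw.
  item 1: 2
  item 3: 5 − 1 = 4
  item 5: 5 − 2 = 3
  item 8: 3
  item 18: 4
  item 19: 2
  item 20: 3
Sum = 2 + 4 + 3 + 3 + 4 + 2 + 3 = 21
Mean = 21 / 7 = 3.00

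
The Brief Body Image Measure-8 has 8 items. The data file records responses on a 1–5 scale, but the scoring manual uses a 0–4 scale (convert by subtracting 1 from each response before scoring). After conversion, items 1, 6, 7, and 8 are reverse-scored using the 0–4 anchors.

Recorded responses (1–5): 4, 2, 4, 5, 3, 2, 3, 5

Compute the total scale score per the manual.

Convert to 0–4: 3, 1, 3, 4, 2, 1, 2, 4
Reverse-coded (reverse-coded value = 4 − response):
  item 1: 4 − 3 = 1
  item 6: 4 − 1 = 3
  item 7: 4 − 2 = 2
  item 8: 4 − 4 = 0
Scored: 1, 1, 3, 4, 2, 3, 2, 0
Total = 16

16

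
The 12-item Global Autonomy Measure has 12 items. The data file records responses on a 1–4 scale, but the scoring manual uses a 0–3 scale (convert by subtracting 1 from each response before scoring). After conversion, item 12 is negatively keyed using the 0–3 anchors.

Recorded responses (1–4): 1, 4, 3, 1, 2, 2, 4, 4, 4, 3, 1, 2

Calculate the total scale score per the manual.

20

Convert to 0–3: 0, 3, 2, 0, 1, 1, 3, 3, 3, 2, 0, 1
Reverse-coded (reversed = (0+3) − raw = 3 − raw):
  item 12: 3 − 1 = 2
Scored: 0, 3, 2, 0, 1, 1, 3, 3, 3, 2, 0, 2
Total = 20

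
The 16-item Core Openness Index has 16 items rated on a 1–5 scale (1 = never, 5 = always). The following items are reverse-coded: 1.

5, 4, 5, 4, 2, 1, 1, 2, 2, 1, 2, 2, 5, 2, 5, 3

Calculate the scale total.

42

Raw sum = 46. Reverse-coded items: 1; their raw sum = 5.
Each reversal replaces raw with 6 − raw, changing the total by 6 − 2·raw per item.
Total = 46 + 1·6 − 2·5 = 46 + 6 − 10 = 42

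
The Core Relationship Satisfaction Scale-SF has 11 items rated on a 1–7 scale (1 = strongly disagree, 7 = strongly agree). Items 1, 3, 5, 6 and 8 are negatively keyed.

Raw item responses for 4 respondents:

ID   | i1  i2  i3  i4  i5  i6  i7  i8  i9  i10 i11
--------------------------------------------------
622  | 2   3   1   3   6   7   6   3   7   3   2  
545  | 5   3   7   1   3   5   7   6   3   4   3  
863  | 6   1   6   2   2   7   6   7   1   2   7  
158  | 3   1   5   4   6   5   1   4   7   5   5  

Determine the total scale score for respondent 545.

Respondent 545 raw: 5, 3, 7, 1, 3, 5, 7, 6, 3, 4, 3.
Reverse-coded (reverse-coded value = 8 − response):
  item 1: 8 − 5 = 3
  item 2: 3
  item 3: 8 − 7 = 1
  item 4: 1
  item 5: 8 − 3 = 5
  item 6: 8 − 5 = 3
  item 7: 7
  item 8: 8 − 6 = 2
  item 9: 3
  item 10: 4
  item 11: 3
Sum = 3 + 3 + 1 + 1 + 5 + 3 + 7 + 2 + 3 + 4 + 3 = 35

35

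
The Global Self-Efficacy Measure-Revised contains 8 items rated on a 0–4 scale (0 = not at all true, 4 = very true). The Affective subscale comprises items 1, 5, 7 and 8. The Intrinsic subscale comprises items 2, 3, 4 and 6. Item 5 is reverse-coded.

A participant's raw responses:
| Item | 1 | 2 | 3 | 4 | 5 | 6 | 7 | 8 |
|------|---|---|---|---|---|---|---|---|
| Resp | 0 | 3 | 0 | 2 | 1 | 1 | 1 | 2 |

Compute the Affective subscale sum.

Affective items: 1, 5, 7, 8.
Of these, item 5 is reverse-coded; reverse-coded value = 4 − response.
  item 1: 0
  item 5: 4 − 1 = 3
  item 7: 1
  item 8: 2
Sum = 0 + 3 + 1 + 2 = 6

6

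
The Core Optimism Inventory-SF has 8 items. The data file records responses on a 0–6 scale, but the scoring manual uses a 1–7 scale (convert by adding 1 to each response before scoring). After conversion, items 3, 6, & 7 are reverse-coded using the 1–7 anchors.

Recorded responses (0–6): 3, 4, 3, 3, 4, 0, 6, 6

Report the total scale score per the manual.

37

Convert to 1–7: 4, 5, 4, 4, 5, 1, 7, 7
Reverse-coded (on a 1–7 scale, reversed = 8 − raw):
  item 3: 8 − 4 = 4
  item 6: 8 − 1 = 7
  item 7: 8 − 7 = 1
Scored: 4, 5, 4, 4, 5, 7, 1, 7
Total = 37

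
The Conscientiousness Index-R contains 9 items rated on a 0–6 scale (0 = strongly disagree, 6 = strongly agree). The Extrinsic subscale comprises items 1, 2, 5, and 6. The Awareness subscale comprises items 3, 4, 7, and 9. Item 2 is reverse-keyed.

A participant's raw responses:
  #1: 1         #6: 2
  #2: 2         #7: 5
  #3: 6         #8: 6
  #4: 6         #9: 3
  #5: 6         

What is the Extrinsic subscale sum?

13

Extrinsic items: 1, 2, 5, 6.
Of these, item 2 is reverse-keyed; reversed = (0+6) − raw = 6 − raw.
  item 1: 1
  item 2: 6 − 2 = 4
  item 5: 6
  item 6: 2
Sum = 1 + 4 + 6 + 2 = 13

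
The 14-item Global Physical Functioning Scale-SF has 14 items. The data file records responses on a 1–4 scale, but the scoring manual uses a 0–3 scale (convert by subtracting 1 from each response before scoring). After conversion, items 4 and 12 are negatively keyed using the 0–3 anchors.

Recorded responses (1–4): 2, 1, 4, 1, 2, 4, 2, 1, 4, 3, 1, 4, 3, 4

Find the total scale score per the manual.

Convert to 0–3: 1, 0, 3, 0, 1, 3, 1, 0, 3, 2, 0, 3, 2, 3
Reverse-coded (on a 0–3 scale, reversed = 3 − raw):
  item 4: 3 − 0 = 3
  item 12: 3 − 3 = 0
Scored: 1, 0, 3, 3, 1, 3, 1, 0, 3, 2, 0, 0, 2, 3
Total = 22

22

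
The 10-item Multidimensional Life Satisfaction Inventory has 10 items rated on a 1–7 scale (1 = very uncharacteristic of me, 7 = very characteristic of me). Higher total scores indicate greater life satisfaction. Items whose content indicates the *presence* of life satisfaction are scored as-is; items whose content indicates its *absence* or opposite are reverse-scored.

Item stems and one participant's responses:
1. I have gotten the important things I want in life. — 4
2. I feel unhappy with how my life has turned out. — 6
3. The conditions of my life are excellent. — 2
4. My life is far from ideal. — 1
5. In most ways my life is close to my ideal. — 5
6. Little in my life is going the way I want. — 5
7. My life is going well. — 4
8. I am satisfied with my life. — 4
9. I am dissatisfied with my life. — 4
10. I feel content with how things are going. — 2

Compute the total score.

Items 2, 4, 6, 9 describe the absence/opposite of life satisfaction → reverse-score.
on a 1–7 scale, reversed = 8 − raw.
  item 1: 4
  item 2: 8 − 6 = 2
  item 3: 2
  item 4: 8 − 1 = 7
  item 5: 5
  item 6: 8 − 5 = 3
  item 7: 4
  item 8: 4
  item 9: 8 − 4 = 4
  item 10: 2
Total = 4 + 2 + 2 + 7 + 5 + 3 + 4 + 4 + 4 + 2 = 37

37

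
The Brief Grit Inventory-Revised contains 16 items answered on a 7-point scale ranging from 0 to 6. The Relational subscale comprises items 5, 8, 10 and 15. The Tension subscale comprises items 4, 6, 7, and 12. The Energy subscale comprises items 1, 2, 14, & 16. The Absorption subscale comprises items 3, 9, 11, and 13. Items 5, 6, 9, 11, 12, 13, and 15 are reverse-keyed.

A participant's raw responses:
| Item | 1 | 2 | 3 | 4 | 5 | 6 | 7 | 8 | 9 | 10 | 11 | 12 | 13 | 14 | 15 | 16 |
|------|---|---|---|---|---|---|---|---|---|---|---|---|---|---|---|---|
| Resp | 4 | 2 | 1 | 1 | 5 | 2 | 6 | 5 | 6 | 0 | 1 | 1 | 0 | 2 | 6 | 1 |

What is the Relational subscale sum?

6

Relational items: 5, 8, 10, 15.
Of these, items 5 & 15 are reverse-keyed; on a 0–6 scale, reversed = 6 − raw.
  item 5: 6 − 5 = 1
  item 8: 5
  item 10: 0
  item 15: 6 − 6 = 0
Sum = 1 + 5 + 0 + 0 = 6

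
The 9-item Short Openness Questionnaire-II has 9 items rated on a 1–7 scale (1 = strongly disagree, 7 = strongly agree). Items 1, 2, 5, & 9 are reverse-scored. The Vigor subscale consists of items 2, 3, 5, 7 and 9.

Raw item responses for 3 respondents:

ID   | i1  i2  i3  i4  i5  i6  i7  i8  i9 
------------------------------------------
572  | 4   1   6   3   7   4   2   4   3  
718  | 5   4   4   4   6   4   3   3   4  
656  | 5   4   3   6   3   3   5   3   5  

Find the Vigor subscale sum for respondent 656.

20

Respondent 656 raw: 5, 4, 3, 6, 3, 3, 5, 3, 5.
Vigor items: 2, 3, 5, 7, 9.
Reverse-coded (reversed = (1+7) − raw = 8 − raw):
  item 2: 8 − 4 = 4
  item 3: 3
  item 5: 8 − 3 = 5
  item 7: 5
  item 9: 8 − 5 = 3
Sum = 4 + 3 + 5 + 5 + 3 = 20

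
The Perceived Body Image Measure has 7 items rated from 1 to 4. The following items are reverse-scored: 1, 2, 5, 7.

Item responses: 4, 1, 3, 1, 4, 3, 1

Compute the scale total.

Reversing items 1, 2, 5, and 7 with 5 − raw:
Total = (5−4) + (5−1) + 3 + 1 + (5−4) + 3 + (5−1)
      = 1 + 4 + 3 + 1 + 1 + 3 + 4 = 17

17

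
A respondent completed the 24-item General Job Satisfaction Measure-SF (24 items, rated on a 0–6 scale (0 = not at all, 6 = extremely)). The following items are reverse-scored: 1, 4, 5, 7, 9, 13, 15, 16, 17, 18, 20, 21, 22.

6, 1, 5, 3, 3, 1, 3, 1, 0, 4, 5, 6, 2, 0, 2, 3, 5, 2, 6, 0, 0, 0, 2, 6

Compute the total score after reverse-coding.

Apply reverse scoring (reverse-coded value = 6 − response):
  item 1: 6 − 6 = 0
  item 4: 6 − 3 = 3
  item 5: 6 − 3 = 3
  item 7: 6 − 3 = 3
  item 9: 6 − 0 = 6
  item 13: 6 − 2 = 4
  item 15: 6 − 2 = 4
  item 16: 6 − 3 = 3
  item 17: 6 − 5 = 1
  item 18: 6 − 2 = 4
  item 20: 6 − 0 = 6
  item 21: 6 − 0 = 6
  item 22: 6 − 0 = 6
Scored responses: 0, 1, 5, 3, 3, 1, 3, 1, 6, 4, 5, 6, 4, 0, 4, 3, 1, 4, 6, 6, 6, 6, 2, 6
Total = 0 + 1 + 5 + 3 + 3 + 1 + 3 + 1 + 6 + 4 + 5 + 6 + 4 + 0 + 4 + 3 + 1 + 4 + 6 + 6 + 6 + 6 + 2 + 6 = 86

86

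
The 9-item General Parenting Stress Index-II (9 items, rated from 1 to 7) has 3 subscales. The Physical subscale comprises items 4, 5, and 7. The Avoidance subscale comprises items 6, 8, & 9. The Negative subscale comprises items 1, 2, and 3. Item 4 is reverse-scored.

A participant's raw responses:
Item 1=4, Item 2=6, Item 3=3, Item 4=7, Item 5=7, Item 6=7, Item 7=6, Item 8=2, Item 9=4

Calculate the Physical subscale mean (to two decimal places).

Physical items: 4, 5, 7.
Of these, item 4 is reverse-scored; reversed = (1+7) − raw = 8 − raw.
  item 4: 8 − 7 = 1
  item 5: 7
  item 7: 6
Sum = 1 + 7 + 6 = 14
Mean = 14 / 3 = 4.67

4.67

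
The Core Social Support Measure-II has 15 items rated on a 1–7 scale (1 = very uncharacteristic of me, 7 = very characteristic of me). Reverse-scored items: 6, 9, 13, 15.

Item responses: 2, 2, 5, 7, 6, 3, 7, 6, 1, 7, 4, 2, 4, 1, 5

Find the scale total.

68

Raw sum = 62. Reverse-scored items: 6, 9, 13, 15; their raw sum = 13.
Each reversal replaces raw with 8 − raw, changing the total by 8 − 2·raw per item.
Total = 62 + 4·8 − 2·13 = 62 + 32 − 26 = 68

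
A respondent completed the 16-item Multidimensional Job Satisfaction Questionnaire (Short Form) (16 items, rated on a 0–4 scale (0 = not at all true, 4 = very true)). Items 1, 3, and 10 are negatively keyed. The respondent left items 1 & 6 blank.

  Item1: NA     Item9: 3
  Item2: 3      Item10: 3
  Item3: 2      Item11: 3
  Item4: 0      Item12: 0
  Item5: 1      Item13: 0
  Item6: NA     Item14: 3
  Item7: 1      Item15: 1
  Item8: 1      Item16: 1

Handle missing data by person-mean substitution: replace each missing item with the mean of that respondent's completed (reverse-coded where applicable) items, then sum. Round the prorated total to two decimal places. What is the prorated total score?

22.86

Reverse-coded (reverse-coded value = 4 − response):
  item 3: 4 − 2 = 2
  item 10: 4 − 3 = 1
Completed scored items (14 of 16): 3, 2, 0, 1, 1, 1, 3, 1, 3, 0, 0, 3, 1, 1; sum = 20.
Person mean = 20 / 14 ≈ 1.4286
Prorated total = (20 / 14) × 16 = 22.86 (to 2 dp)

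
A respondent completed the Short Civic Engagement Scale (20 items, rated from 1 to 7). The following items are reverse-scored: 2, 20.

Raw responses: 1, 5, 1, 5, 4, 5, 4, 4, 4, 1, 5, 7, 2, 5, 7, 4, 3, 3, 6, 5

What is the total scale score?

77

Reverse-coded items (reverse-coded value = 8 − response):
  item 2: 8 − 5 = 3
  item 20: 8 − 5 = 3
Scored responses: 1, 3, 1, 5, 4, 5, 4, 4, 4, 1, 5, 7, 2, 5, 7, 4, 3, 3, 6, 3
Total = 1 + 3 + 1 + 5 + 4 + 5 + 4 + 4 + 4 + 1 + 5 + 7 + 2 + 5 + 7 + 4 + 3 + 3 + 6 + 3 = 77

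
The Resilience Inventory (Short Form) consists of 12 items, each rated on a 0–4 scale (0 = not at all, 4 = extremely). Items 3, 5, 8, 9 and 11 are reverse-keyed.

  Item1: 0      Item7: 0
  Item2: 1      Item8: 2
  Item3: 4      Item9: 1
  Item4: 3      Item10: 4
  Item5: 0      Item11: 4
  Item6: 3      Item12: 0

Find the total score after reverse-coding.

Reverse-keyed items use 4 − raw:
  item 3: 4 − 4 = 0
  item 5: 4 − 0 = 4
  item 8: 4 − 2 = 2
  item 9: 4 − 1 = 3
  item 11: 4 − 4 = 0
Scored responses: 0, 1, 0, 3, 4, 3, 0, 2, 3, 4, 0, 0
Total = 0 + 1 + 0 + 3 + 4 + 3 + 0 + 2 + 3 + 4 + 0 + 0 = 20

20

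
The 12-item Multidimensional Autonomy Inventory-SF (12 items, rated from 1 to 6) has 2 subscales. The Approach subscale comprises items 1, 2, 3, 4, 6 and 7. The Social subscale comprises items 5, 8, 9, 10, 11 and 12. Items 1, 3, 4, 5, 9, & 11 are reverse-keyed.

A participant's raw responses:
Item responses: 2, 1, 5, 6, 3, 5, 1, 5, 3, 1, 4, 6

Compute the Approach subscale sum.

Approach items: 1, 2, 3, 4, 6, 7.
Of these, items 1, 3, & 4 are reverse-keyed; on a 1–6 scale, reversed = 7 − raw.
  item 1: 7 − 2 = 5
  item 2: 1
  item 3: 7 − 5 = 2
  item 4: 7 − 6 = 1
  item 6: 5
  item 7: 1
Sum = 5 + 1 + 2 + 1 + 5 + 1 = 15

15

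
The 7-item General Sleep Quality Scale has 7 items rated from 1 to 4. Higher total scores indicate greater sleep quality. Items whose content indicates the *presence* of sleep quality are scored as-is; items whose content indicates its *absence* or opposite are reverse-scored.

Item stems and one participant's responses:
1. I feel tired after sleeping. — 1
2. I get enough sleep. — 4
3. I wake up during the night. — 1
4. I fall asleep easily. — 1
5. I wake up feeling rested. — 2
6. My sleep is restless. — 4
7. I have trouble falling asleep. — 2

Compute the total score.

19

Items 1, 3, 6, 7 describe the absence/opposite of sleep quality → reverse-score.
reversed = (1+4) − raw = 5 − raw.
  item 1: 5 − 1 = 4
  item 2: 4
  item 3: 5 − 1 = 4
  item 4: 1
  item 5: 2
  item 6: 5 − 4 = 1
  item 7: 5 − 2 = 3
Total = 4 + 4 + 4 + 1 + 2 + 1 + 3 = 19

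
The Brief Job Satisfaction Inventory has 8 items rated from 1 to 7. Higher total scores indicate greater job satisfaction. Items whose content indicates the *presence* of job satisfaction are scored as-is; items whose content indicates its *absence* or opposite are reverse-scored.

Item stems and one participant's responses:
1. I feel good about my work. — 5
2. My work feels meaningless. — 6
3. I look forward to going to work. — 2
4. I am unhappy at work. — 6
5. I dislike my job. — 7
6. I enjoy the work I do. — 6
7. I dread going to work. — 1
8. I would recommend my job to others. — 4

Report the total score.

29

Items 2, 4, 5, 7 describe the absence/opposite of job satisfaction → reverse-score.
reverse-coded value = 8 − response.
  item 1: 5
  item 2: 8 − 6 = 2
  item 3: 2
  item 4: 8 − 6 = 2
  item 5: 8 − 7 = 1
  item 6: 6
  item 7: 8 − 1 = 7
  item 8: 4
Total = 5 + 2 + 2 + 2 + 1 + 6 + 7 + 4 = 29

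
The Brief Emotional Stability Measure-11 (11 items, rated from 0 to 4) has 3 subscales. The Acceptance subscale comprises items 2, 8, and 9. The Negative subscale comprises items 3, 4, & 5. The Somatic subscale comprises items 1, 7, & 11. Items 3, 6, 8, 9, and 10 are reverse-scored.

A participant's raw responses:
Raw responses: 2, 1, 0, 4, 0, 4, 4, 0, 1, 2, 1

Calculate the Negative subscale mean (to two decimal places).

2.67

Negative items: 3, 4, 5.
Of these, item 3 is reverse-scored; reversed = (0+4) − raw = 4 − raw.
  item 3: 4 − 0 = 4
  item 4: 4
  item 5: 0
Sum = 4 + 4 + 0 = 8
Mean = 8 / 3 = 2.67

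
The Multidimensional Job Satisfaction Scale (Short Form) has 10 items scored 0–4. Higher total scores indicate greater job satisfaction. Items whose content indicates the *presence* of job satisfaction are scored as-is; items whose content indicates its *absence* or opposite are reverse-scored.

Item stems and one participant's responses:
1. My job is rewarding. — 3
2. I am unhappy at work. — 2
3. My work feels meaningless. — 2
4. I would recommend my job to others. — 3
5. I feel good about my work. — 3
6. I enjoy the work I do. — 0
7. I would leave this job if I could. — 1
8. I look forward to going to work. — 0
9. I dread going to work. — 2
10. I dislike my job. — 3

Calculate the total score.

Items 2, 3, 7, 9, 10 describe the absence/opposite of job satisfaction → reverse-score.
reverse-coded value = 4 − response.
  item 1: 3
  item 2: 4 − 2 = 2
  item 3: 4 − 2 = 2
  item 4: 3
  item 5: 3
  item 6: 0
  item 7: 4 − 1 = 3
  item 8: 0
  item 9: 4 − 2 = 2
  item 10: 4 − 3 = 1
Total = 3 + 2 + 2 + 3 + 3 + 0 + 3 + 0 + 2 + 1 = 19

19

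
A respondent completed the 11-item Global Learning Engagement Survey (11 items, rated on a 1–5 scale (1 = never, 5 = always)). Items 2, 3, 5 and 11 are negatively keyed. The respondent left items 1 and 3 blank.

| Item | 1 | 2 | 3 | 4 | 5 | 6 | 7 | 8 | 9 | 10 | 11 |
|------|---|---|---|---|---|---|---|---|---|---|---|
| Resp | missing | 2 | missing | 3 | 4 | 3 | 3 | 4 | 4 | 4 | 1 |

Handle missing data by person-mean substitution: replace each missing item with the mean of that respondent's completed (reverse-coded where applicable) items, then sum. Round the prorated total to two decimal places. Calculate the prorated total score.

39.11

Reverse-coded (reversed = (1+5) − raw = 6 − raw):
  item 2: 6 − 2 = 4
  item 5: 6 − 4 = 2
  item 11: 6 − 1 = 5
Completed scored items (9 of 11): 4, 3, 2, 3, 3, 4, 4, 4, 5; sum = 32.
Person mean = 32 / 9 ≈ 3.5556
Prorated total = (32 / 9) × 11 = 39.11 (to 2 dp)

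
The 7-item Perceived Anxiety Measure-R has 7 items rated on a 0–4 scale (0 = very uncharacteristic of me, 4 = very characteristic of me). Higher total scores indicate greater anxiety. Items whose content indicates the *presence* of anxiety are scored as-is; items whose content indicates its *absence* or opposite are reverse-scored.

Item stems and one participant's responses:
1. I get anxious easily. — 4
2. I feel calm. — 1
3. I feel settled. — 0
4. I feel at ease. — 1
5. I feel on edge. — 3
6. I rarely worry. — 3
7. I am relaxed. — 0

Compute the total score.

Items 2, 3, 4, 6, 7 describe the absence/opposite of anxiety → reverse-score.
reverse-coded value = 4 − response.
  item 1: 4
  item 2: 4 − 1 = 3
  item 3: 4 − 0 = 4
  item 4: 4 − 1 = 3
  item 5: 3
  item 6: 4 − 3 = 1
  item 7: 4 − 0 = 4
Total = 4 + 3 + 4 + 3 + 3 + 1 + 4 = 22

22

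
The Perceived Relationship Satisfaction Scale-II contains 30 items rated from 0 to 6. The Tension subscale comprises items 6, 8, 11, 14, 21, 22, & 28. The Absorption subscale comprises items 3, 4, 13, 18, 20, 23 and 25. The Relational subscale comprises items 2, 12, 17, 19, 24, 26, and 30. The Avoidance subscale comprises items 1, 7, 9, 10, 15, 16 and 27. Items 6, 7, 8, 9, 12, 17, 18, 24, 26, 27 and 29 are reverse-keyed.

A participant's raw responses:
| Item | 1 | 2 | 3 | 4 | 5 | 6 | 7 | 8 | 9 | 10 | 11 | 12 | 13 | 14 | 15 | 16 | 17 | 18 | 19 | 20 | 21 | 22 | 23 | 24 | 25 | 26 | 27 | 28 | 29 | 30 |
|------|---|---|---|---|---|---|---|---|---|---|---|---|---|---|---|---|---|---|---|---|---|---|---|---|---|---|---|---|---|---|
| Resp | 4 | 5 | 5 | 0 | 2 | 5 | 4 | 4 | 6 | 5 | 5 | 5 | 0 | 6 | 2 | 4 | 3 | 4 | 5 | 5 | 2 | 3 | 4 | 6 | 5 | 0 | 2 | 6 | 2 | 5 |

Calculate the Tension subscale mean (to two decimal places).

Tension items: 6, 8, 11, 14, 21, 22, 28.
Of these, items 6 & 8 are reverse-keyed; reverse-coded value = 6 − response.
  item 6: 6 − 5 = 1
  item 8: 6 − 4 = 2
  item 11: 5
  item 14: 6
  item 21: 2
  item 22: 3
  item 28: 6
Sum = 1 + 2 + 5 + 6 + 2 + 3 + 6 = 25
Mean = 25 / 7 = 3.57

3.57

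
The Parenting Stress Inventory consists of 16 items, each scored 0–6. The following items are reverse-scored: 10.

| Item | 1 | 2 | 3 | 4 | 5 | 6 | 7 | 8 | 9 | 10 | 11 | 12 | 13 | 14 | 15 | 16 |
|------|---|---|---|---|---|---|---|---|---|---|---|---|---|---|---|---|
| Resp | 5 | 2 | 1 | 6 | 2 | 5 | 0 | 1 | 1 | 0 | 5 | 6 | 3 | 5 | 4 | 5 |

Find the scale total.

57

Reversing item 10 with 6 − raw:
Total = 5 + 2 + 1 + 6 + 2 + 5 + 0 + 1 + 1 + (6−0) + 5 + 6 + 3 + 5 + 4 + 5
      = 5 + 2 + 1 + 6 + 2 + 5 + 0 + 1 + 1 + 6 + 5 + 6 + 3 + 5 + 4 + 5 = 57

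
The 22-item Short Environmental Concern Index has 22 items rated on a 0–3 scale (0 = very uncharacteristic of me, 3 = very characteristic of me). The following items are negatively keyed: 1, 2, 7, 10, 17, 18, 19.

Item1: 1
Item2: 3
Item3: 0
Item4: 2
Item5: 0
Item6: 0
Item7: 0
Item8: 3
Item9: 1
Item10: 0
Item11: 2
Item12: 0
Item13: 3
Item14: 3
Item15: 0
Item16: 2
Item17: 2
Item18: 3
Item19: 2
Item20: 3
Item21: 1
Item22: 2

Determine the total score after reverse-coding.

Reverse-coded items (on a 0–3 scale, reversed = 3 − raw):
  item 1: 3 − 1 = 2
  item 2: 3 − 3 = 0
  item 7: 3 − 0 = 3
  item 10: 3 − 0 = 3
  item 17: 3 − 2 = 1
  item 18: 3 − 3 = 0
  item 19: 3 − 2 = 1
After reverse-coding: 2, 0, 0, 2, 0, 0, 3, 3, 1, 3, 2, 0, 3, 3, 0, 2, 1, 0, 1, 3, 1, 2
Total = 2 + 0 + 0 + 2 + 0 + 0 + 3 + 3 + 1 + 3 + 2 + 0 + 3 + 3 + 0 + 2 + 1 + 0 + 1 + 3 + 1 + 2 = 32

32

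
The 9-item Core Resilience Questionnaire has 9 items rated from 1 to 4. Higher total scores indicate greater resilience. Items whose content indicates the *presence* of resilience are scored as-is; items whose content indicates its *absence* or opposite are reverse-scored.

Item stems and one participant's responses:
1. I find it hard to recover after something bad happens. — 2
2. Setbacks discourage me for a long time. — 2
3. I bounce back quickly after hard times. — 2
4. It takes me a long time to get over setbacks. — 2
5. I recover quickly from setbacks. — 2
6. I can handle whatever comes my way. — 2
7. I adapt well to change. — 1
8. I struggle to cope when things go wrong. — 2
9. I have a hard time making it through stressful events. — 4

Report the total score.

20

Items 1, 2, 4, 8, 9 describe the absence/opposite of resilience → reverse-score.
reverse-coded value = 5 − response.
  item 1: 5 − 2 = 3
  item 2: 5 − 2 = 3
  item 3: 2
  item 4: 5 − 2 = 3
  item 5: 2
  item 6: 2
  item 7: 1
  item 8: 5 − 2 = 3
  item 9: 5 − 4 = 1
Total = 3 + 3 + 2 + 3 + 2 + 2 + 1 + 3 + 1 = 20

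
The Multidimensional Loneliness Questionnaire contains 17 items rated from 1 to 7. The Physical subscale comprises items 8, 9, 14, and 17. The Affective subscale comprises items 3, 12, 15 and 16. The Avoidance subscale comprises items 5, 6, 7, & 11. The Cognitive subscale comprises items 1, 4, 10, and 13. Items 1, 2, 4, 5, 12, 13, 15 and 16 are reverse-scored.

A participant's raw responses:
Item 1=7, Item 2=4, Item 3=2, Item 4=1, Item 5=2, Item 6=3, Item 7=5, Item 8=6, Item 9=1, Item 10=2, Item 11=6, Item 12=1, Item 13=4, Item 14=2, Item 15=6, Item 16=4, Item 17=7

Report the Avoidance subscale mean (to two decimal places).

Avoidance items: 5, 6, 7, 11.
Of these, item 5 is reverse-scored; on a 1–7 scale, reversed = 8 − raw.
  item 5: 8 − 2 = 6
  item 6: 3
  item 7: 5
  item 11: 6
Sum = 6 + 3 + 5 + 6 = 20
Mean = 20 / 4 = 5.00

5.00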